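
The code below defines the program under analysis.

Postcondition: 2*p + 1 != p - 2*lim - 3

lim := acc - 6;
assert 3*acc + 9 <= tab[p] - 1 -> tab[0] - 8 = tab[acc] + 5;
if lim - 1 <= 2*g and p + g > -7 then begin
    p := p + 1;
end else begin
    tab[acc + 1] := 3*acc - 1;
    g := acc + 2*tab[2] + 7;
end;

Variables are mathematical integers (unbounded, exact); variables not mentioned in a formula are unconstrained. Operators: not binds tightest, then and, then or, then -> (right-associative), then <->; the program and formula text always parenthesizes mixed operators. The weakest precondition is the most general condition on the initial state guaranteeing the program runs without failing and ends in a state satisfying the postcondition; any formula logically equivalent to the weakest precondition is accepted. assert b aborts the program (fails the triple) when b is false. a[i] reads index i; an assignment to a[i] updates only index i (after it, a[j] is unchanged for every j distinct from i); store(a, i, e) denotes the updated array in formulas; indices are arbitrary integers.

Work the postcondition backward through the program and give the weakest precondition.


Working backward. After the program, the postcondition 2*p + 1 != p - 2*lim - 3 must hold; in canonical form it is 2*lim + p != -4.
Then branch requires 2*lim + p != -5; else branch requires 2*lim + p != -4.
Before the if: ((lim <= 2*g + 1 and g + p > -7) -> 2*lim + p != -5) and ((not (lim <= 2*g + 1 and g + p > -7)) -> 2*lim + p != -4)
Before assert 3*acc + 9 <= tab[p] - 1 -> tab[0] - 8 = tab[acc] + 5: (3*acc <= tab[p] - 10 -> tab[0] = tab[acc] + 13) and ((lim <= 2*g + 1 and g + p > -7) -> 2*lim + p != -5) and ((not (lim <= 2*g + 1 and g + p > -7)) -> 2*lim + p != -4)
Before lim := acc - 6: (3*acc <= tab[p] - 10 -> tab[0] = tab[acc] + 13) and ((acc <= 2*g + 7 and g + p > -7) -> 2*acc + p != 7) and ((not (acc <= 2*g + 7 and g + p > -7)) -> 2*acc + p != 8)
Answer: WP = (3*acc <= tab[p] - 10 -> tab[0] = tab[acc] + 13) and ((acc <= 2*g + 7 and g + p > -7) -> 2*acc + p != 7) and ((not (acc <= 2*g + 7 and g + p > -7)) -> 2*acc + p != 8)


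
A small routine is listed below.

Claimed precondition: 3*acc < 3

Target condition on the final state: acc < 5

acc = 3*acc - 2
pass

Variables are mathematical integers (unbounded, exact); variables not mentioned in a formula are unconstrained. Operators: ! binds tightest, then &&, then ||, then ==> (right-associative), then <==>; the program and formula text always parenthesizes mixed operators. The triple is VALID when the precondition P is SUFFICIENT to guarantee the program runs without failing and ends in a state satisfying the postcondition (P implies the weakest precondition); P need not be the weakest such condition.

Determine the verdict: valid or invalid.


Working backward. After the program, acc < 5 must hold.
Before skip: acc < 5
Before acc := 3*acc - 2: 3*acc < 7
The weakest precondition is 3*acc < 7.
Check whether 3*acc < 3 implies it.
Every state satisfying the precondition satisfies the weakest precondition: the implication holds.
Answer: valid


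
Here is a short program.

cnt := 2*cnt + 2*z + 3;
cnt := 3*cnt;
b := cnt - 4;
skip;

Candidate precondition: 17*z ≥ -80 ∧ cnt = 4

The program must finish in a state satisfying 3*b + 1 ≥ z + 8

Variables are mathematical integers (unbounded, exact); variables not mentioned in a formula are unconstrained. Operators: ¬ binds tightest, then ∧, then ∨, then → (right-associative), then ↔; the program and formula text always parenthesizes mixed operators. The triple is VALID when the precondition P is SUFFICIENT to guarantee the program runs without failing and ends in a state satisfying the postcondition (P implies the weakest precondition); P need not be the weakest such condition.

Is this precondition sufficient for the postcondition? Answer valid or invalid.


Working backward. After the program, the postcondition 3*b + 1 ≥ z + 8 must hold; in canonical form it is 3*b ≥ z + 7.
Before skip: 3*b ≥ z + 7
Before b := cnt - 4: 3*cnt ≥ z + 19
Before cnt := 3*cnt: 9*cnt ≥ z + 19
Before cnt := 2*cnt + 2*z + 3: 18*cnt + 17*z ≥ -8
The weakest precondition is 18*cnt + 17*z ≥ -8.
Check whether 17*z ≥ -80 ∧ cnt = 4 implies it.
Every state satisfying the precondition satisfies the weakest precondition: the implication holds.
Answer: valid


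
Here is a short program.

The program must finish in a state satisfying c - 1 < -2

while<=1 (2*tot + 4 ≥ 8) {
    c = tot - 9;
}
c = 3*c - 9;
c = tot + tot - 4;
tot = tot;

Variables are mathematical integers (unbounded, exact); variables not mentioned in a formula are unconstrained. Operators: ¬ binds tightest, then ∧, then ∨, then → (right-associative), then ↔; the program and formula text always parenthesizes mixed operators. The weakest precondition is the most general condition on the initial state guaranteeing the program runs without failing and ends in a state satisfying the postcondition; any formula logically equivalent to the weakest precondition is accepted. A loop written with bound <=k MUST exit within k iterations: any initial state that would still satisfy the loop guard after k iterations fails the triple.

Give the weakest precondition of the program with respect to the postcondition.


Working backward. After the program, the postcondition c - 1 < -2 must hold; in canonical form it is c < -1.
Before tot := tot: c < -1
Before c := tot + tot - 4: 2*tot < 3
Before c := 3*c - 9: 2*tot < 3
Before the loop (bound <=1), unroll the exhaustion recursion (WP_0 = exit-now case; WP_j = one more guarded iteration, up to j = 1):
  WP_0: (¬(2*tot ≥ 4)) ∧ 2*tot < 3
  WP_1: (2*tot ≥ 4 → ((¬(2*tot ≥ 4)) ∧ 2*tot < 3)) ∧ ((¬(2*tot ≥ 4)) → 2*tot < 3)
So before the loop: (2*tot ≥ 4 → ((¬(2*tot ≥ 4)) ∧ 2*tot < 3)) ∧ ((¬(2*tot ≥ 4)) → 2*tot < 3)
Answer: WP = (2*tot ≥ 4 → ((¬(2*tot ≥ 4)) ∧ 2*tot < 3)) ∧ ((¬(2*tot ≥ 4)) → 2*tot < 3)


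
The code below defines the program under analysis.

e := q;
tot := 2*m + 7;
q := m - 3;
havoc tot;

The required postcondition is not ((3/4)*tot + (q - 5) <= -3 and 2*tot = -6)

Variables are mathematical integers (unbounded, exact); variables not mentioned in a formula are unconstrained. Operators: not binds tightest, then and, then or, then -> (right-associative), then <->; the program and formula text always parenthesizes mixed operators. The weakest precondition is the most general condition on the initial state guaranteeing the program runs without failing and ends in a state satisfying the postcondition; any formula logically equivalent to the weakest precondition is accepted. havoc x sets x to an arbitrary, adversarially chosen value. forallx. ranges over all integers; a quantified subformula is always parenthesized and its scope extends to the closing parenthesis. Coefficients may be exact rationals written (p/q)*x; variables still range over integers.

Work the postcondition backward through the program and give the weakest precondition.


Working backward. After the program, the postcondition not ((3/4)*tot + (q - 5) <= -3 and 2*tot = -6) must hold; in canonical form it is not (q + (3/4)*tot <= 2 and 2*tot = -6).
Before havoc tot: forall tot_1. (not (q + (3/4)*tot_1 <= 2 and 2*tot_1 = -6))
Before q := m - 3: forall tot_1. (not (m + (3/4)*tot_1 <= 5 and 2*tot_1 = -6))
Before tot := 2*m + 7: forall tot_1. (not (m + (3/4)*tot_1 <= 5 and 2*tot_1 = -6))
Before e := q: forall tot_1. (not (m + (3/4)*tot_1 <= 5 and 2*tot_1 = -6))
Answer: WP = forall tot_1. (not (m + (3/4)*tot_1 <= 5 and 2*tot_1 = -6))


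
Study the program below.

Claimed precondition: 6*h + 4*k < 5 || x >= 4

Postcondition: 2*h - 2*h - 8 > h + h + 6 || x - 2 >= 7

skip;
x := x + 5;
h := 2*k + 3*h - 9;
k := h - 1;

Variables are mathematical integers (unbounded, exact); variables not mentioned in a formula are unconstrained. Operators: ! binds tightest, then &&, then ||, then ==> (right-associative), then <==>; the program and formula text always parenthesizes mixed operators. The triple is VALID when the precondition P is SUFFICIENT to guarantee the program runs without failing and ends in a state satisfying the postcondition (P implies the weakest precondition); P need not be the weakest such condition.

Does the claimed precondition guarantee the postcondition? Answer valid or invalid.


Working backward. After the program, the postcondition 2*h - 2*h - 8 > h + h + 6 || x - 2 >= 7 must hold; in canonical form it is 2*h < -14 || x >= 9.
Before k := h - 1: 2*h < -14 || x >= 9
Before h := 2*k + 3*h - 9: 6*h + 4*k < 4 || x >= 9
Before x := x + 5: 6*h + 4*k < 4 || x >= 4
Before skip: 6*h + 4*k < 4 || x >= 4
The weakest precondition is 6*h + 4*k < 4 || x >= 4.
Check whether 6*h + 4*k < 5 || x >= 4 implies it.
Countermodel: at the initial state h = 0, k = 1, x = 3, the precondition holds but the weakest precondition fails.
Answer: invalid


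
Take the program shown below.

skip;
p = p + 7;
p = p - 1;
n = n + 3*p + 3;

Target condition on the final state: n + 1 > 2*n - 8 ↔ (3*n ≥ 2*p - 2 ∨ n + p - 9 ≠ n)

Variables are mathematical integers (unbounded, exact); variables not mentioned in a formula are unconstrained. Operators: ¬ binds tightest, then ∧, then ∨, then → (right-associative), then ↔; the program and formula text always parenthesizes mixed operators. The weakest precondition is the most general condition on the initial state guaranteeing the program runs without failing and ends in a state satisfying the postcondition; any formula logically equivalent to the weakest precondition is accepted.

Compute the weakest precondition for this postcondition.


Working backward. After the program, the postcondition n + 1 > 2*n - 8 ↔ (3*n ≥ 2*p - 2 ∨ n + p - 9 ≠ n) must hold; in canonical form it is n < 9 ↔ (3*n ≥ 2*p - 2 ∨ p ≠ 9).
Before n := n + 3*p + 3: n + 3*p < 6 ↔ (3*n + 7*p ≥ -11 ∨ p ≠ 9)
Before p := p - 1: n + 3*p < 9 ↔ (3*n + 7*p ≥ -4 ∨ p ≠ 10)
Before p := p + 7: n + 3*p < -12 ↔ (3*n + 7*p ≥ -53 ∨ p ≠ 3)
Before skip: n + 3*p < -12 ↔ (3*n + 7*p ≥ -53 ∨ p ≠ 3)
Answer: WP = n + 3*p < -12 ↔ (3*n + 7*p ≥ -53 ∨ p ≠ 3)


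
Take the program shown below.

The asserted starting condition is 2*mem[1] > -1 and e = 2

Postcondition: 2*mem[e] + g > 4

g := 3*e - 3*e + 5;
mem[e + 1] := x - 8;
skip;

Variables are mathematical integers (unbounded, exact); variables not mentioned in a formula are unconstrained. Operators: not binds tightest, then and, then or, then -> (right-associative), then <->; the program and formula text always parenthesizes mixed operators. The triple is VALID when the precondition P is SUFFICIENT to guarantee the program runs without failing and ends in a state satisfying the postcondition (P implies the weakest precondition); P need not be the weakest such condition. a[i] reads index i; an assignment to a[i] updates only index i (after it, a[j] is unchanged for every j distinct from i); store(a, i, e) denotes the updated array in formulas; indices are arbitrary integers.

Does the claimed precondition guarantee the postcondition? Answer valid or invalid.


Working backward. After the program, 2*mem[e] + g > 4 must hold.
Before skip: 2*mem[e] + g > 4
Before mem[e + 1] := x - 8: 2*store(mem, e + 1, x - 8)[e] + g > 4
Before g := 3*e - 3*e + 5: 2*store(mem, e + 1, x - 8)[e] > -1
The weakest precondition is 2*store(mem, e + 1, x - 8)[e] > -1.
Check whether 2*mem[1] > -1 and e = 2 implies it.
Countermodel: at the initial state e = 2, mem = {[1] = 0, [2] = -1, [3] = 0, elsewhere 0}, x = 0, the precondition holds but the weakest precondition fails.
Answer: invalid


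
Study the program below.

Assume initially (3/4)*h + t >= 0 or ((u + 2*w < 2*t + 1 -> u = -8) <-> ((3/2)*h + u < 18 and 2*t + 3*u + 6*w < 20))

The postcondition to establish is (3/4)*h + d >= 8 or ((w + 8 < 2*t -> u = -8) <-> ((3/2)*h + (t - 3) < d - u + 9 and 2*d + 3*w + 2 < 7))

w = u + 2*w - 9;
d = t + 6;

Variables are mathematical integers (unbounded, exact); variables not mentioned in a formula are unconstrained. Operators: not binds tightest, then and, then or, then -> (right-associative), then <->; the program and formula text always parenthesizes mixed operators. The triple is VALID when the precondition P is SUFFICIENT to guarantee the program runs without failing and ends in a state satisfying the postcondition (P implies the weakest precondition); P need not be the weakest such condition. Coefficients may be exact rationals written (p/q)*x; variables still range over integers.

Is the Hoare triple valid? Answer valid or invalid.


Working backward. After the program, the postcondition (3/4)*h + d >= 8 or ((w + 8 < 2*t -> u = -8) <-> ((3/2)*h + (t - 3) < d - u + 9 and 2*d + 3*w + 2 < 7)) must hold; in canonical form it is d + (3/4)*h >= 8 or ((w < 2*t - 8 -> u = -8) <-> ((3/2)*h + t + u < d + 12 and 2*d + 3*w < 5)).
Before d := t + 6: (3/4)*h + t >= 2 or ((w < 2*t - 8 -> u = -8) <-> ((3/2)*h + u < 18 and 2*t + 3*w < -7))
Before w := u + 2*w - 9: (3/4)*h + t >= 2 or ((u + 2*w < 2*t + 1 -> u = -8) <-> ((3/2)*h + u < 18 and 2*t + 3*u + 6*w < 20))
The weakest precondition is (3/4)*h + t >= 2 or ((u + 2*w < 2*t + 1 -> u = -8) <-> ((3/2)*h + u < 18 and 2*t + 3*u + 6*w < 20)).
Check whether (3/4)*h + t >= 0 or ((u + 2*w < 2*t + 1 -> u = -8) <-> ((3/2)*h + u < 18 and 2*t + 3*u + 6*w < 20)) implies it.
Countermodel: at the initial state h = 0, t = 0, u = -9, w = 0, the precondition holds but the weakest precondition fails.
Answer: invalid


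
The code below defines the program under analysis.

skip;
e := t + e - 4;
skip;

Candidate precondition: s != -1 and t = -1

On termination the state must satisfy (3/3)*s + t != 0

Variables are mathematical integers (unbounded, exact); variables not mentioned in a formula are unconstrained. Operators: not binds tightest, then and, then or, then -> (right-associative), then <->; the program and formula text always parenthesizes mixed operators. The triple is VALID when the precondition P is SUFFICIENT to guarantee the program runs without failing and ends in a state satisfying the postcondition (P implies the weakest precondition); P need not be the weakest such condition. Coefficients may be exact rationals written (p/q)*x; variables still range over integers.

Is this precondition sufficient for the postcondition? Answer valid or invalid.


Working backward. After the program, the postcondition (3/3)*s + t != 0 must hold; in canonical form it is s + t != 0.
Before skip: s + t != 0
Before e := t + e - 4: s + t != 0
Before skip: s + t != 0
The weakest precondition is s + t != 0.
Check whether s != -1 and t = -1 implies it.
Countermodel: at the initial state s = 1, t = -1, the precondition holds but the weakest precondition fails.
Answer: invalid


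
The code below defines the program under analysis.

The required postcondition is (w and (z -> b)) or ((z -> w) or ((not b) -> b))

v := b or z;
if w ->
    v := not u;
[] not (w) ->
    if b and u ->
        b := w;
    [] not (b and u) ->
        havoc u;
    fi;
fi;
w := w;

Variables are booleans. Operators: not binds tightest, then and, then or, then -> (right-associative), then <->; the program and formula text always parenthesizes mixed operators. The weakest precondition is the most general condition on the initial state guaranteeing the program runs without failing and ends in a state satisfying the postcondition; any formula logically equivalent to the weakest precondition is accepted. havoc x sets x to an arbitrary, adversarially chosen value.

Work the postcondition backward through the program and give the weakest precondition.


Working backward. After the program, the postcondition (w and (z -> b)) or ((z -> w) or ((not b) -> b)) must hold; in canonical form it is (w and (z -> b)) or (z -> w) or ((not b) -> b).
Before w := w: (w and (z -> b)) or (z -> w) or ((not b) -> b)
Then branch requires (w and (z -> b)) or (z -> w) or ((not b) -> b); else branch requires ((b and u) -> ((w and (z -> w)) or (z -> w) or ((not w) -> w))) and ((not (b and u)) -> ((w and (z -> b)) or (z -> w) or ((not b) -> b))).
Before the if: (w -> ((w and (z -> b)) or (z -> w) or ((not b) -> b))) and ((not w) -> (((b and u) -> ((w and (z -> w)) or (z -> w) or ((not w) -> w))) and ((not (b and u)) -> ((w and (z -> b)) or (z -> w) or ((not b) -> b)))))
Before v := b or z: (w -> ((w and (z -> b)) or (z -> w) or ((not b) -> b))) and ((not w) -> (((b and u) -> ((w and (z -> w)) or (z -> w) or ((not w) -> w))) and ((not (b and u)) -> ((w and (z -> b)) or (z -> w) or ((not b) -> b)))))
Answer: WP = (w -> ((w and (z -> b)) or (z -> w) or ((not b) -> b))) and ((not w) -> (((b and u) -> ((w and (z -> w)) or (z -> w) or ((not w) -> w))) and ((not (b and u)) -> ((w and (z -> b)) or (z -> w) or ((not b) -> b)))))


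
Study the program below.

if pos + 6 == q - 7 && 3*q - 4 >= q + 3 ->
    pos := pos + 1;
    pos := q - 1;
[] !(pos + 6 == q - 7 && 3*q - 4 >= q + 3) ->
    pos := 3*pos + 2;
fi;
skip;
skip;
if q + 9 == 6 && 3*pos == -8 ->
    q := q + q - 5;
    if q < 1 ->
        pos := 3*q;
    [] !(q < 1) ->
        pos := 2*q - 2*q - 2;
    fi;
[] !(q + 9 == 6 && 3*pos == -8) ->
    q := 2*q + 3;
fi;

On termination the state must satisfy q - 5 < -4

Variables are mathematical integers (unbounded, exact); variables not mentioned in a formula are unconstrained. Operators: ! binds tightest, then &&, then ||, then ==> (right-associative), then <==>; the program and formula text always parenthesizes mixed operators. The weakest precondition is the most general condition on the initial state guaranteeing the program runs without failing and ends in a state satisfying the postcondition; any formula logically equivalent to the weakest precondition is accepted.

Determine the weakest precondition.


Working backward. After the program, the postcondition q - 5 < -4 must hold; in canonical form it is q < 1.
Then branch requires (!(2*q < 6)) ==> 2*q < 6; else branch requires 2*q < -2.
Before the if: ((q == -3 && 3*pos == -8) ==> ((!(2*q < 6)) ==> 2*q < 6)) && ((!(q == -3 && 3*pos == -8)) ==> 2*q < -2)
Before skip: ((q == -3 && 3*pos == -8) ==> ((!(2*q < 6)) ==> 2*q < 6)) && ((!(q == -3 && 3*pos == -8)) ==> 2*q < -2)
Before skip: ((q == -3 && 3*pos == -8) ==> ((!(2*q < 6)) ==> 2*q < 6)) && ((!(q == -3 && 3*pos == -8)) ==> 2*q < -2)
Then branch requires ((q == -3 && 3*q == -5) ==> ((!(2*q < 6)) ==> 2*q < 6)) && ((!(q == -3 && 3*q == -5)) ==> 2*q < -2); else branch requires ((q == -3 && 9*pos == -14) ==> ((!(2*q < 6)) ==> 2*q < 6)) && ((!(q == -3 && 9*pos == -14)) ==> 2*q < -2).
Before the if: ((pos == q - 13 && 2*q >= 7) ==> (((q == -3 && 3*q == -5) ==> ((!(2*q < 6)) ==> 2*q < 6)) && ((!(q == -3 && 3*q == -5)) ==> 2*q < -2))) && ((!(pos == q - 13 && 2*q >= 7)) ==> (((q == -3 && 9*pos == -14) ==> ((!(2*q < 6)) ==> 2*q < 6)) && ((!(q == -3 && 9*pos == -14)) ==> 2*q < -2)))
Answer: WP = ((pos == q - 13 && 2*q >= 7) ==> (((q == -3 && 3*q == -5) ==> ((!(2*q < 6)) ==> 2*q < 6)) && ((!(q == -3 && 3*q == -5)) ==> 2*q < -2))) && ((!(pos == q - 13 && 2*q >= 7)) ==> (((q == -3 && 9*pos == -14) ==> ((!(2*q < 6)) ==> 2*q < 6)) && ((!(q == -3 && 9*pos == -14)) ==> 2*q < -2)))


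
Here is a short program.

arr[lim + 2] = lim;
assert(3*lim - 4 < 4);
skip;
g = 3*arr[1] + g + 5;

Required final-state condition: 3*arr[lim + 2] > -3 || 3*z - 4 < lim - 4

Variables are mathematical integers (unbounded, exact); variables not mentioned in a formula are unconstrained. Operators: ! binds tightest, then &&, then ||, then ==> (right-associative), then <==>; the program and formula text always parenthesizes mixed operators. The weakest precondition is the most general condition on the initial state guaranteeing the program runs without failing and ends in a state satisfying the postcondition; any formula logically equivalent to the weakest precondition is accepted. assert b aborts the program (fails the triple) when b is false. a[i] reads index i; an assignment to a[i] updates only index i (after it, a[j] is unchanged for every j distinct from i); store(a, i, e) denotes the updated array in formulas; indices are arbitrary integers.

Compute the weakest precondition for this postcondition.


Working backward. After the program, the postcondition 3*arr[lim + 2] > -3 || 3*z - 4 < lim - 4 must hold; in canonical form it is 3*arr[lim + 2] > -3 || 3*z < lim.
Before g := 3*arr[1] + g + 5: 3*arr[lim + 2] > -3 || 3*z < lim
Before skip: 3*arr[lim + 2] > -3 || 3*z < lim
Before assert 3*lim - 4 < 4: 3*lim < 8 && (3*arr[lim + 2] > -3 || 3*z < lim)
Before arr[lim + 2] := lim: 3*lim < 8 && (3*store(arr, lim + 2, lim)[lim + 2] > -3 || 3*z < lim)
Answer: WP = 3*lim < 8 && (3*store(arr, lim + 2, lim)[lim + 2] > -3 || 3*z < lim)


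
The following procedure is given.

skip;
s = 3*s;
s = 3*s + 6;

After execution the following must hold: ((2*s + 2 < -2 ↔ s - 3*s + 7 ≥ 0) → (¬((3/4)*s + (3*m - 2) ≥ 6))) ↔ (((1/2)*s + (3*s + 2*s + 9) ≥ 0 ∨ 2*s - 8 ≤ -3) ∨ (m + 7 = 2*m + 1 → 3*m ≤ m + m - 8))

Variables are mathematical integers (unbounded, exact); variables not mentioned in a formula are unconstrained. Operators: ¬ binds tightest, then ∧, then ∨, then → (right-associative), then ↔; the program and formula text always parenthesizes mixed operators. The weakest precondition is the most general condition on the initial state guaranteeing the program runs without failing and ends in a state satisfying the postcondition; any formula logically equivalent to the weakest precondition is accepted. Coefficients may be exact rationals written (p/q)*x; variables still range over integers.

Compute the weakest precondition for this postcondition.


Working backward. After the program, the postcondition ((2*s + 2 < -2 ↔ s - 3*s + 7 ≥ 0) → (¬((3/4)*s + (3*m - 2) ≥ 6))) ↔ (((1/2)*s + (3*s + 2*s + 9) ≥ 0 ∨ 2*s - 8 ≤ -3) ∨ (m + 7 = 2*m + 1 → 3*m ≤ m + m - 8)) must hold; in canonical form it is ((2*s < -4 ↔ 2*s ≤ 7) → (¬(3*m + (3/4)*s ≥ 8))) ↔ ((11/2)*s ≥ -9 ∨ 2*s ≤ 5 ∨ (m = 6 → m ≤ -8)).
Before s := 3*s + 6: ((6*s < -16 ↔ 6*s ≤ -5) → (¬(3*m + (9/4)*s ≥ 7/2))) ↔ ((33/2)*s ≥ -42 ∨ 6*s ≤ -7 ∨ (m = 6 → m ≤ -8))
Before s := 3*s: ((18*s < -16 ↔ 18*s ≤ -5) → (¬(3*m + (27/4)*s ≥ 7/2))) ↔ ((99/2)*s ≥ -42 ∨ 18*s ≤ -7 ∨ (m = 6 → m ≤ -8))
Before skip: ((18*s < -16 ↔ 18*s ≤ -5) → (¬(3*m + (27/4)*s ≥ 7/2))) ↔ ((99/2)*s ≥ -42 ∨ 18*s ≤ -7 ∨ (m = 6 → m ≤ -8))
Answer: WP = ((18*s < -16 ↔ 18*s ≤ -5) → (¬(3*m + (27/4)*s ≥ 7/2))) ↔ ((99/2)*s ≥ -42 ∨ 18*s ≤ -7 ∨ (m = 6 → m ≤ -8))


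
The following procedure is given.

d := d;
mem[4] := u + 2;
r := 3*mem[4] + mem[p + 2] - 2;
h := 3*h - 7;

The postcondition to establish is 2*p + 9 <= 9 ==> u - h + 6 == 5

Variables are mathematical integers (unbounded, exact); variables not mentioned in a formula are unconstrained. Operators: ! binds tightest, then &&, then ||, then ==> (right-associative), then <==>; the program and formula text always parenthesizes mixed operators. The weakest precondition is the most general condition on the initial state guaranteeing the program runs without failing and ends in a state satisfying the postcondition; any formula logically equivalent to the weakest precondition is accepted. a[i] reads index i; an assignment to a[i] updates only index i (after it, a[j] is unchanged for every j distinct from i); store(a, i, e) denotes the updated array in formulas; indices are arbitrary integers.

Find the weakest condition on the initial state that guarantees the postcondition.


Working backward. After the program, the postcondition 2*p + 9 <= 9 ==> u - h + 6 == 5 must hold; in canonical form it is 2*p <= 0 ==> u == h - 1.
Before h := 3*h - 7: 2*p <= 0 ==> u == 3*h - 8
Before r := 3*mem[4] + mem[p + 2] - 2: 2*p <= 0 ==> u == 3*h - 8
Before mem[4] := u + 2: 2*p <= 0 ==> u == 3*h - 8
Before d := d: 2*p <= 0 ==> u == 3*h - 8
Answer: WP = 2*p <= 0 ==> u == 3*h - 8


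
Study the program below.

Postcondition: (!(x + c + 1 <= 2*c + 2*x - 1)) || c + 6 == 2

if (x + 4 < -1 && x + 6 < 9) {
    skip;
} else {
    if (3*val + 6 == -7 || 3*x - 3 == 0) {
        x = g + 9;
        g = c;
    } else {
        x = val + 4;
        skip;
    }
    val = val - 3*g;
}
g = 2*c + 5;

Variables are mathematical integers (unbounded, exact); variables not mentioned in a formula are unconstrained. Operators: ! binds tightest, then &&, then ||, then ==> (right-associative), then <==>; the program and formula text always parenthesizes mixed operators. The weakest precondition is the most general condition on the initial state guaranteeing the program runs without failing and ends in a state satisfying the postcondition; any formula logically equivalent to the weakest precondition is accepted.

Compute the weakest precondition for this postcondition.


Working backward. After the program, the postcondition (!(x + c + 1 <= 2*c + 2*x - 1)) || c + 6 == 2 must hold; in canonical form it is (!(c + x >= 2)) || c == -4.
Before g := 2*c + 5: (!(c + x >= 2)) || c == -4
Then branch requires (!(c + x >= 2)) || c == -4; else branch requires ((3*val == -13 || 3*x == 3) ==> ((!(c + g >= -7)) || c == -4)) && ((!(3*val == -13 || 3*x == 3)) ==> ((!(c + val >= -2)) || c == -4)).
Before the if: ((x < -5 && x < 3) ==> ((!(c + x >= 2)) || c == -4)) && ((!(x < -5 && x < 3)) ==> (((3*val == -13 || 3*x == 3) ==> ((!(c + g >= -7)) || c == -4)) && ((!(3*val == -13 || 3*x == 3)) ==> ((!(c + val >= -2)) || c == -4))))
Answer: WP = ((x < -5 && x < 3) ==> ((!(c + x >= 2)) || c == -4)) && ((!(x < -5 && x < 3)) ==> (((3*val == -13 || 3*x == 3) ==> ((!(c + g >= -7)) || c == -4)) && ((!(3*val == -13 || 3*x == 3)) ==> ((!(c + val >= -2)) || c == -4))))


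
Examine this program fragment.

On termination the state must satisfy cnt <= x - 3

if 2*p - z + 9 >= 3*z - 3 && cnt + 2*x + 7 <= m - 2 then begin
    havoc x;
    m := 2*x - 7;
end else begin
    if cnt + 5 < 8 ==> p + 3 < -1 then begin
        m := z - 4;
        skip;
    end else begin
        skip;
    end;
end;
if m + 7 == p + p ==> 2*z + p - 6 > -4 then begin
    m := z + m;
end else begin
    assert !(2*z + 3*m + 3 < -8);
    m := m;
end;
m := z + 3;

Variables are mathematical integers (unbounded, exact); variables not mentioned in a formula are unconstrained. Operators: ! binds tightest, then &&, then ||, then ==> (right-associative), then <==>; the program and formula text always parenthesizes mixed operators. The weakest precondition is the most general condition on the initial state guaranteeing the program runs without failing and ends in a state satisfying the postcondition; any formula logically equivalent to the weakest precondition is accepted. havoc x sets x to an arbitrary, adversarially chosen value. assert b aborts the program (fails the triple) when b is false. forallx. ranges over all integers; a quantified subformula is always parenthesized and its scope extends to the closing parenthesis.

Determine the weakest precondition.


Working backward. After the program, cnt <= x - 3 must hold.
Before m := z + 3: cnt <= x - 3
Then branch requires cnt <= x - 3; else branch requires (!(3*m + 2*z < -11)) && cnt <= x - 3.
Before the if: ((m == 2*p - 7 ==> p + 2*z > 2) ==> cnt <= x - 3) && ((!(m == 2*p - 7 ==> p + 2*z > 2)) ==> ((!(3*m + 2*z < -11)) && cnt <= x - 3))
Then branch requires forall x_1. (((2*x_1 == 2*p ==> p + 2*z > 2) ==> cnt <= x_1 - 3) && ((!(2*x_1 == 2*p ==> p + 2*z > 2)) ==> ((!(6*x_1 + 2*z < 10)) && cnt <= x_1 - 3))); else branch requires ((cnt < 3 ==> p < -4) ==> (((z == 2*p - 3 ==> p + 2*z > 2) ==> cnt <= x - 3) && ((!(z == 2*p - 3 ==> p + 2*z > 2)) ==> ((!(5*z < 1)) && cnt <= x - 3)))) && ((!(cnt < 3 ==> p < -4)) ==> (((m == 2*p - 7 ==> p + 2*z > 2) ==> cnt <= x - 3) && ((!(m == 2*p - 7 ==> p + 2*z > 2)) ==> ((!(3*m + 2*z < -11)) && cnt <= x - 3)))).
Before the if: ((2*p >= 4*z - 12 && cnt + 2*x <= m - 9) ==> (forall x_1. (((2*x_1 == 2*p ==> p + 2*z > 2) ==> cnt <= x_1 - 3) && ((!(2*x_1 == 2*p ==> p + 2*z > 2)) ==> ((!(6*x_1 + 2*z < 10)) && cnt <= x_1 - 3))))) && ((!(2*p >= 4*z - 12 && cnt + 2*x <= m - 9)) ==> (((cnt < 3 ==> p < -4) ==> (((z == 2*p - 3 ==> p + 2*z > 2) ==> cnt <= x - 3) && ((!(z == 2*p - 3 ==> p + 2*z > 2)) ==> ((!(5*z < 1)) && cnt <= x - 3)))) && ((!(cnt < 3 ==> p < -4)) ==> (((m == 2*p - 7 ==> p + 2*z > 2) ==> cnt <= x - 3) && ((!(m == 2*p - 7 ==> p + 2*z > 2)) ==> ((!(3*m + 2*z < -11)) && cnt <= x - 3))))))
Answer: WP = ((2*p >= 4*z - 12 && cnt + 2*x <= m - 9) ==> (forall x_1. (((2*x_1 == 2*p ==> p + 2*z > 2) ==> cnt <= x_1 - 3) && ((!(2*x_1 == 2*p ==> p + 2*z > 2)) ==> ((!(6*x_1 + 2*z < 10)) && cnt <= x_1 - 3))))) && ((!(2*p >= 4*z - 12 && cnt + 2*x <= m - 9)) ==> (((cnt < 3 ==> p < -4) ==> (((z == 2*p - 3 ==> p + 2*z > 2) ==> cnt <= x - 3) && ((!(z == 2*p - 3 ==> p + 2*z > 2)) ==> ((!(5*z < 1)) && cnt <= x - 3)))) && ((!(cnt < 3 ==> p < -4)) ==> (((m == 2*p - 7 ==> p + 2*z > 2) ==> cnt <= x - 3) && ((!(m == 2*p - 7 ==> p + 2*z > 2)) ==> ((!(3*m + 2*z < -11)) && cnt <= x - 3))))))


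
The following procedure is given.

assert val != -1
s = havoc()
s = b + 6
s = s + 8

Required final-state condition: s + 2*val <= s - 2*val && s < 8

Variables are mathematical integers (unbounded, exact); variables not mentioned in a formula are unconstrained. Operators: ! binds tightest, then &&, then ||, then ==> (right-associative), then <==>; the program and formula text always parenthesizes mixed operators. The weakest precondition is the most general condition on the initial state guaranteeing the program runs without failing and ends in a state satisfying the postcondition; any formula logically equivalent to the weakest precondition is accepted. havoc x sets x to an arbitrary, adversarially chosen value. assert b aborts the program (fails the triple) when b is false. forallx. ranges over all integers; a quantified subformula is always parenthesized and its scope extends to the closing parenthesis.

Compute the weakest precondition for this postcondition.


Working backward. After the program, the postcondition s + 2*val <= s - 2*val && s < 8 must hold; in canonical form it is 4*val <= 0 && s < 8.
Before s := s + 8: 4*val <= 0 && s < 0
Before s := b + 6: 4*val <= 0 && b < -6
Before havoc s: 4*val <= 0 && b < -6
Before assert val != -1: val != -1 && 4*val <= 0 && b < -6
Answer: WP = val != -1 && 4*val <= 0 && b < -6


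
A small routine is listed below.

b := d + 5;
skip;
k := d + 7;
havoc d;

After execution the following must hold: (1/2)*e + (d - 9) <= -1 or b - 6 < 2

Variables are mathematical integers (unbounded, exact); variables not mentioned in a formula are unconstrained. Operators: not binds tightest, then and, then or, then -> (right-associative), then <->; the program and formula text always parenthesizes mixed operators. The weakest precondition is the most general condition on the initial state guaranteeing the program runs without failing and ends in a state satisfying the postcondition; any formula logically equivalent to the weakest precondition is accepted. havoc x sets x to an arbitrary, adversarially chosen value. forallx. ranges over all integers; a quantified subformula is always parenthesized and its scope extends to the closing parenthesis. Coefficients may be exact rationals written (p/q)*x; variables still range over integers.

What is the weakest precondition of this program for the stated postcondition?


Working backward. After the program, the postcondition (1/2)*e + (d - 9) <= -1 or b - 6 < 2 must hold; in canonical form it is d + (1/2)*e <= 8 or b < 8.
Before havoc d: forall d_1. (d_1 + (1/2)*e <= 8 or b < 8)
Before k := d + 7: forall d_1. (d_1 + (1/2)*e <= 8 or b < 8)
Before skip: forall d_1. (d_1 + (1/2)*e <= 8 or b < 8)
Before b := d + 5: forall d_1. (d_1 + (1/2)*e <= 8 or d < 3)
Answer: WP = forall d_1. (d_1 + (1/2)*e <= 8 or d < 3)


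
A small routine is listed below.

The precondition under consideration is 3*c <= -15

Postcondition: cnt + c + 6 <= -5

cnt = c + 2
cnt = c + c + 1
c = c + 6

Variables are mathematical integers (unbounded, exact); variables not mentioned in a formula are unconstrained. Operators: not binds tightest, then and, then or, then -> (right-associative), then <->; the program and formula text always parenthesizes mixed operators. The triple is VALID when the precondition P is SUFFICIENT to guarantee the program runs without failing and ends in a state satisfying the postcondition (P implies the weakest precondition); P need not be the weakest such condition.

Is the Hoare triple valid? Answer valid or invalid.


Working backward. After the program, the postcondition cnt + c + 6 <= -5 must hold; in canonical form it is c + cnt <= -11.
Before c := c + 6: c + cnt <= -17
Before cnt := c + c + 1: 3*c <= -18
Before cnt := c + 2: 3*c <= -18
The weakest precondition is 3*c <= -18.
Check whether 3*c <= -15 implies it.
Countermodel: at the initial state c = -5, the precondition holds but the weakest precondition fails.
Answer: invalid


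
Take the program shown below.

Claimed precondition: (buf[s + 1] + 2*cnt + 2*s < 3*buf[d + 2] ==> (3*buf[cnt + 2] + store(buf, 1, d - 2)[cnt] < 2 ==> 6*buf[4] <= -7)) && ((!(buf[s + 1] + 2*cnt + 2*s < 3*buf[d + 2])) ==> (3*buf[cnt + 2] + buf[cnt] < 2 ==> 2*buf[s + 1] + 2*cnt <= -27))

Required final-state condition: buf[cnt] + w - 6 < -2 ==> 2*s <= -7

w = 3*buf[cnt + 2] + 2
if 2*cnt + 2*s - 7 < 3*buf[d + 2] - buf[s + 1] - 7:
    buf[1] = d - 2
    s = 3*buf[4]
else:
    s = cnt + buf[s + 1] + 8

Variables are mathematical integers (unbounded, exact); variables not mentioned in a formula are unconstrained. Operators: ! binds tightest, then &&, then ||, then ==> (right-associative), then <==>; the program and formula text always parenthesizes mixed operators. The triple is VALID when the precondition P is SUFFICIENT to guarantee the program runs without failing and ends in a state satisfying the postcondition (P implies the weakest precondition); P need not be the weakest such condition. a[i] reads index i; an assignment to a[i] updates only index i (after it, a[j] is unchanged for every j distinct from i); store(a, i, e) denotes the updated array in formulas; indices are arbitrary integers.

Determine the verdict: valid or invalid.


Working backward. After the program, the postcondition buf[cnt] + w - 6 < -2 ==> 2*s <= -7 must hold; in canonical form it is buf[cnt] + w < 4 ==> 2*s <= -7.
Then branch requires store(buf, 1, d - 2)[cnt] + w < 4 ==> 6*buf[4] <= -7; else branch requires buf[cnt] + w < 4 ==> 2*buf[s + 1] + 2*cnt <= -23.
Before the if: (buf[s + 1] + 2*cnt + 2*s < 3*buf[d + 2] ==> (store(buf, 1, d - 2)[cnt] + w < 4 ==> 6*buf[4] <= -7)) && ((!(buf[s + 1] + 2*cnt + 2*s < 3*buf[d + 2])) ==> (buf[cnt] + w < 4 ==> 2*buf[s + 1] + 2*cnt <= -23))
Before w := 3*buf[cnt + 2] + 2: (buf[s + 1] + 2*cnt + 2*s < 3*buf[d + 2] ==> (3*buf[cnt + 2] + store(buf, 1, d - 2)[cnt] < 2 ==> 6*buf[4] <= -7)) && ((!(buf[s + 1] + 2*cnt + 2*s < 3*buf[d + 2])) ==> (3*buf[cnt + 2] + buf[cnt] < 2 ==> 2*buf[s + 1] + 2*cnt <= -23))
The weakest precondition is (buf[s + 1] + 2*cnt + 2*s < 3*buf[d + 2] ==> (3*buf[cnt + 2] + store(buf, 1, d - 2)[cnt] < 2 ==> 6*buf[4] <= -7)) && ((!(buf[s + 1] + 2*cnt + 2*s < 3*buf[d + 2])) ==> (3*buf[cnt + 2] + buf[cnt] < 2 ==> 2*buf[s + 1] + 2*cnt <= -23)).
Check whether (buf[s + 1] + 2*cnt + 2*s < 3*buf[d + 2] ==> (3*buf[cnt + 2] + store(buf, 1, d - 2)[cnt] < 2 ==> 6*buf[4] <= -7)) && ((!(buf[s + 1] + 2*cnt + 2*s < 3*buf[d + 2])) ==> (3*buf[cnt + 2] + buf[cnt] < 2 ==> 2*buf[s + 1] + 2*cnt <= -27)) implies it.
Every state satisfying the precondition satisfies the weakest precondition: the implication holds.
Answer: valid


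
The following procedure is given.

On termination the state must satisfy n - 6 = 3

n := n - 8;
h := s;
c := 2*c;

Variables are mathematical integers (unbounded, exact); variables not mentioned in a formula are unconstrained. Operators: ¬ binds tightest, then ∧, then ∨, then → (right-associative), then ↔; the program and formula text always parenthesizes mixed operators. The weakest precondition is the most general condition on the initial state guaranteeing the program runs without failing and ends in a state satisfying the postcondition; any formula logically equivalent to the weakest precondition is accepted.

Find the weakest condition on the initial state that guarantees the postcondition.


Working backward. After the program, the postcondition n - 6 = 3 must hold; in canonical form it is n = 9.
Before c := 2*c: n = 9
Before h := s: n = 9
Before n := n - 8: n = 17
Answer: WP = n = 17


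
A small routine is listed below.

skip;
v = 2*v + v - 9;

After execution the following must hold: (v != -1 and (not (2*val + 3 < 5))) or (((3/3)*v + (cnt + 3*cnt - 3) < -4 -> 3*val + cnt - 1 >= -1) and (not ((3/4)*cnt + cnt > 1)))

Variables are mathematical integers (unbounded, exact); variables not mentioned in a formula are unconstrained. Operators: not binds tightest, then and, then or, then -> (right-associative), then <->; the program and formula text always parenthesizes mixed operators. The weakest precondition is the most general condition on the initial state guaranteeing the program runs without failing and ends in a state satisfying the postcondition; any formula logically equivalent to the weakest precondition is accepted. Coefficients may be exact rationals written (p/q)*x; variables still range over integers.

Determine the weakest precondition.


Working backward. After the program, the postcondition (v != -1 and (not (2*val + 3 < 5))) or (((3/3)*v + (cnt + 3*cnt - 3) < -4 -> 3*val + cnt - 1 >= -1) and (not ((3/4)*cnt + cnt > 1))) must hold; in canonical form it is (v != -1 and (not (2*val < 2))) or ((4*cnt + v < -1 -> cnt + 3*val >= 0) and (not ((7/4)*cnt > 1))).
Before v := 2*v + v - 9: (3*v != 8 and (not (2*val < 2))) or ((4*cnt + 3*v < 8 -> cnt + 3*val >= 0) and (not ((7/4)*cnt > 1)))
Before skip: (3*v != 8 and (not (2*val < 2))) or ((4*cnt + 3*v < 8 -> cnt + 3*val >= 0) and (not ((7/4)*cnt > 1)))
Answer: WP = (3*v != 8 and (not (2*val < 2))) or ((4*cnt + 3*v < 8 -> cnt + 3*val >= 0) and (not ((7/4)*cnt > 1)))


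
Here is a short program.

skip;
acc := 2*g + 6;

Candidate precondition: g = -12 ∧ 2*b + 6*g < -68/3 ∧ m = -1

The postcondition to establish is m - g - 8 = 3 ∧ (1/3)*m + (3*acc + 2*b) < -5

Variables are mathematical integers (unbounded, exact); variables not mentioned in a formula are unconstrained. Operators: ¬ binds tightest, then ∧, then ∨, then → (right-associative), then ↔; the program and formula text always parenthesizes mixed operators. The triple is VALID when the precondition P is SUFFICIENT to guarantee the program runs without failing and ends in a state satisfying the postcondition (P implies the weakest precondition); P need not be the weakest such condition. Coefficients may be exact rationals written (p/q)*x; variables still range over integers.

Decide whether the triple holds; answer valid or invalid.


Working backward. After the program, the postcondition m - g - 8 = 3 ∧ (1/3)*m + (3*acc + 2*b) < -5 must hold; in canonical form it is m = g + 11 ∧ 3*acc + 2*b + (1/3)*m < -5.
Before acc := 2*g + 6: m = g + 11 ∧ 2*b + 6*g + (1/3)*m < -23
Before skip: m = g + 11 ∧ 2*b + 6*g + (1/3)*m < -23
The weakest precondition is m = g + 11 ∧ 2*b + 6*g + (1/3)*m < -23.
Check whether g = -12 ∧ 2*b + 6*g < -68/3 ∧ m = -1 implies it.
Every state satisfying the precondition satisfies the weakest precondition: the implication holds.
Answer: valid


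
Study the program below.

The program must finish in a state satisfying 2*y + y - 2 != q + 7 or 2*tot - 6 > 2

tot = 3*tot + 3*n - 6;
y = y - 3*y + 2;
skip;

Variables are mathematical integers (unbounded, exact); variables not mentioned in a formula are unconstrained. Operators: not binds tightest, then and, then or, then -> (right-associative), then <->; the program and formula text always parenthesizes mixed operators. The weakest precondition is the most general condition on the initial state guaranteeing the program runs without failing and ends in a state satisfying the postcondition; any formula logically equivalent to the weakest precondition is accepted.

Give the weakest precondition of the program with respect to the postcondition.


Working backward. After the program, the postcondition 2*y + y - 2 != q + 7 or 2*tot - 6 > 2 must hold; in canonical form it is 3*y != q + 9 or 2*tot > 8.
Before skip: 3*y != q + 9 or 2*tot > 8
Before y := y - 3*y + 2: q + 6*y != -3 or 2*tot > 8
Before tot := 3*tot + 3*n - 6: q + 6*y != -3 or 6*n + 6*tot > 20
Answer: WP = q + 6*y != -3 or 6*n + 6*tot > 20
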